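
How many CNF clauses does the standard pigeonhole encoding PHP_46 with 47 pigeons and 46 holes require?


The PHP encoding has two parts:
1) At-least-one-hole clauses: 47 (one per pigeon, each with 46 literals).
2) At-most-one-pigeon-per-hole clauses: 46 holes * C(47,2) = 46 * 1081 = 49726.
Total clauses = 47 + 49726 = 49773.

49773


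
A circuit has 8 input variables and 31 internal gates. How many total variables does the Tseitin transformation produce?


The Tseitin transformation introduces one auxiliary variable per gate.
Total variables = inputs + gates = 8 + 31 = 39.

39


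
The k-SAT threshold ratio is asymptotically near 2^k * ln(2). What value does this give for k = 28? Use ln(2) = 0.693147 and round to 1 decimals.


Using the asymptotic formula: threshold ~ 2^k * ln(2).
2^28 = 268435456.
268435456 * 0.693147 = 186065231.0.

186065231.0


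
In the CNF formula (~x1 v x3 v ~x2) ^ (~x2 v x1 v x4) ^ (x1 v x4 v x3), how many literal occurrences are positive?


Scan each clause for unnegated literals.
Clause 1: 1 positive; Clause 2: 2 positive; Clause 3: 3 positive.
Total positive literal occurrences = 6.

6


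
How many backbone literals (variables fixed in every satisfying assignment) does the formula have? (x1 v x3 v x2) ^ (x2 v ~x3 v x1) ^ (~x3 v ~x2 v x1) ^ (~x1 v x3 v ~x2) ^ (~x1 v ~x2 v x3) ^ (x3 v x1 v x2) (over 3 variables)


Find all satisfying assignments: 4 model(s).
Check which variables have the same value in every model.
No variable is fixed across all models.
Backbone size = 0.

0


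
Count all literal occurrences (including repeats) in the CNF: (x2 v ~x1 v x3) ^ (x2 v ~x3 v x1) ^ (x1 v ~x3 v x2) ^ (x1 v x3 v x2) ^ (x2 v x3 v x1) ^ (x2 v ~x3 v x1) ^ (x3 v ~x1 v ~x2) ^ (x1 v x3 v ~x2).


Clause lengths: 3, 3, 3, 3, 3, 3, 3, 3.
Sum = 3 + 3 + 3 + 3 + 3 + 3 + 3 + 3 = 24.

24


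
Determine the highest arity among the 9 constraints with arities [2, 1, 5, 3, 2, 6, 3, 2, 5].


The arities are: 2, 1, 5, 3, 2, 6, 3, 2, 5.
Scan for the maximum value.
Maximum arity = 6.

6


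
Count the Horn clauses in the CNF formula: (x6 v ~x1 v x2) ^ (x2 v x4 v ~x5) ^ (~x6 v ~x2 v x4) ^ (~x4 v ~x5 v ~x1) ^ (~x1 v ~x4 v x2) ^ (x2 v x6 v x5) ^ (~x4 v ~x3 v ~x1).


A Horn clause has at most one positive literal.
Clause 1: 2 positive lit(s) -> not Horn
Clause 2: 2 positive lit(s) -> not Horn
Clause 3: 1 positive lit(s) -> Horn
Clause 4: 0 positive lit(s) -> Horn
Clause 5: 1 positive lit(s) -> Horn
Clause 6: 3 positive lit(s) -> not Horn
Clause 7: 0 positive lit(s) -> Horn
Total Horn clauses = 4.

4


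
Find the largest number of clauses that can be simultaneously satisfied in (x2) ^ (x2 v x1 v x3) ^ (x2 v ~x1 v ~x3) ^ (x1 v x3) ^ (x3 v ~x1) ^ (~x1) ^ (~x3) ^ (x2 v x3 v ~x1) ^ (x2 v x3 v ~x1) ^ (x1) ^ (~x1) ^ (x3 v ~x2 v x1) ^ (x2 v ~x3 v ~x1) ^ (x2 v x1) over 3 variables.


Enumerate all 8 truth assignments.
For each, count how many of the 14 clauses are satisfied.
The formula is not fully satisfiable, so the maximum is below 14.
Maximum simultaneously satisfiable clauses = 12.

12


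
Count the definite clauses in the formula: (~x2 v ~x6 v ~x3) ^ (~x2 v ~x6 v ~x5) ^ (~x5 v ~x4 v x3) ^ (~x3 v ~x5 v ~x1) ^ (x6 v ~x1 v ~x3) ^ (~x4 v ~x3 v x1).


A definite clause has exactly one positive literal.
Clause 1: 0 positive -> not definite
Clause 2: 0 positive -> not definite
Clause 3: 1 positive -> definite
Clause 4: 0 positive -> not definite
Clause 5: 1 positive -> definite
Clause 6: 1 positive -> definite
Definite clause count = 3.

3


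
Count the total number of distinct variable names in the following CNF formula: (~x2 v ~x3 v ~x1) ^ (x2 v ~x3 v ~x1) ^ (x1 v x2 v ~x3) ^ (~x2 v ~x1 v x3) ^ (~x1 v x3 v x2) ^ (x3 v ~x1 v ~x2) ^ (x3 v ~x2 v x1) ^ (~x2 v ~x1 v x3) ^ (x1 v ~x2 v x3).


Identify each distinct variable in the formula.
Variables found: x1, x2, x3.
Total distinct variables = 3.

3


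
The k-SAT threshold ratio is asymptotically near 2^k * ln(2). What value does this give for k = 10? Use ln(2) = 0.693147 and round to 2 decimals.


Using the asymptotic formula: threshold ~ 2^k * ln(2).
2^10 = 1024.
1024 * 0.693147 = 709.78.

709.78


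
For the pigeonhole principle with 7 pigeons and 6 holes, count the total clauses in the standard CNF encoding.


The PHP encoding has two parts:
1) At-least-one-hole clauses: 7 (one per pigeon, each with 6 literals).
2) At-most-one-pigeon-per-hole clauses: 6 holes * C(7,2) = 6 * 21 = 126.
Total clauses = 7 + 126 = 133.

133


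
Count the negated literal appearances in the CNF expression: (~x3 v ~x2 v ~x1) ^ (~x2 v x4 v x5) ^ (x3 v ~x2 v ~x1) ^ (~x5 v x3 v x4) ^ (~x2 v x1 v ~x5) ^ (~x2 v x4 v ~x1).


Scan each clause for negated literals.
Clause 1: 3 negative; Clause 2: 1 negative; Clause 3: 2 negative; Clause 4: 1 negative; Clause 5: 2 negative; Clause 6: 2 negative.
Total negative literal occurrences = 11.

11


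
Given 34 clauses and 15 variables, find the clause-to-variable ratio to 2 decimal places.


Clause-to-variable ratio = clauses / variables.
34 / 15 = 2.27.

2.27


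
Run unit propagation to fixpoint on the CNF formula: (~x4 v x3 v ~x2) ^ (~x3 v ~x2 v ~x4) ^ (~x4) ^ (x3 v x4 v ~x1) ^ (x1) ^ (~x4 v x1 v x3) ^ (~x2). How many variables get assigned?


Unit propagation repeatedly assigns the literal in any unit clause, then simplifies.
Assignments in order: x4 = F, x1 = T, x3 = T, x2 = F.
No further unit clauses remain.
Total variables assigned = 4.

4


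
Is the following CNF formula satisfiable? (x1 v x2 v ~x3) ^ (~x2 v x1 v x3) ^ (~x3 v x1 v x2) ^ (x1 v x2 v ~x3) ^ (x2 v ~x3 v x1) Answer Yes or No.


Check all 8 possible truth assignments.
Number of satisfying assignments found: 6.
The formula is satisfiable.

Yes


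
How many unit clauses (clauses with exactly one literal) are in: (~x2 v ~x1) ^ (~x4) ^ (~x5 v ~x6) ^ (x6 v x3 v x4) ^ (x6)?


A unit clause contains exactly one literal.
Unit clauses found: (~x4), (x6).
Count = 2.

2


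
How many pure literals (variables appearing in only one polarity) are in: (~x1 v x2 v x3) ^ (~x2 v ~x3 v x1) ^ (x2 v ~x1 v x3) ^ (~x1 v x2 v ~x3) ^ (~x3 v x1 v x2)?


A pure literal appears in only one polarity across all clauses.
No pure literals found.
Count = 0.

0


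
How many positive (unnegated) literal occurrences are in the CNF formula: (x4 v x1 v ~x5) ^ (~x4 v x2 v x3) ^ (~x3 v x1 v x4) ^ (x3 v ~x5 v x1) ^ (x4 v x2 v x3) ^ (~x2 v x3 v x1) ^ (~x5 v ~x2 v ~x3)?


Scan each clause for unnegated literals.
Clause 1: 2 positive; Clause 2: 2 positive; Clause 3: 2 positive; Clause 4: 2 positive; Clause 5: 3 positive; Clause 6: 2 positive; Clause 7: 0 positive.
Total positive literal occurrences = 13.

13


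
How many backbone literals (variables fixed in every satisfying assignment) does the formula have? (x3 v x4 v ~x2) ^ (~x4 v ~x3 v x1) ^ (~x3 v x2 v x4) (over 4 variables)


Find all satisfying assignments: 10 model(s).
Check which variables have the same value in every model.
No variable is fixed across all models.
Backbone size = 0.

0


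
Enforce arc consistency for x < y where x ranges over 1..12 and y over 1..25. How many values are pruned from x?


For the constraint x < y, x needs a supporting value in y's domain.
x can be at most 24 (one less than y's maximum).
Valid x values from domain: 12 out of 12.
Pruned = 12 - 12 = 0.

0


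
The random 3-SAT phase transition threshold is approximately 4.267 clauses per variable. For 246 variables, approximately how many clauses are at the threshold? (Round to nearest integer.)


The 3-SAT phase transition occurs at approximately 4.267 clauses per variable.
m = 4.267 * 246 = 1049.682.
Rounded to nearest integer: 1050.

1050


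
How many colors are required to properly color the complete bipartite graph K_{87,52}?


K_{87,52} is bipartite by definition: the two parts are independent sets, with every edge crossing between them.
Color all vertices in one part with color 1 and all vertices in the other part with color 2.
Since the graph has at least one edge, one color does not suffice.
Chromatic number = 2.

2


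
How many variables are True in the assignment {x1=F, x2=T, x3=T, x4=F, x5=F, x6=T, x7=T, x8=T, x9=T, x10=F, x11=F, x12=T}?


The weight is the number of variables assigned True.
True variables: x2, x3, x6, x7, x8, x9, x12.
Weight = 7.

7


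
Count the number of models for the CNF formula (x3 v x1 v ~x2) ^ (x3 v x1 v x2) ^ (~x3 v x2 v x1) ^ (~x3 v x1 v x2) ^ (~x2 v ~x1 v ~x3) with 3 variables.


Enumerate all 8 truth assignments over 3 variables.
Test each against every clause.
Satisfying assignments found: 4.

4


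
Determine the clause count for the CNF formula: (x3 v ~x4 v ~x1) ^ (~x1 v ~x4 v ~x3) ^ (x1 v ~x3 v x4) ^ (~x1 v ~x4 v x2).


Each group enclosed in parentheses joined by ^ is one clause.
Counting the conjuncts: 4 clauses.

4


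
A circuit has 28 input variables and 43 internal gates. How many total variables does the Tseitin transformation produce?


The Tseitin transformation introduces one auxiliary variable per gate.
Total variables = inputs + gates = 28 + 43 = 71.

71


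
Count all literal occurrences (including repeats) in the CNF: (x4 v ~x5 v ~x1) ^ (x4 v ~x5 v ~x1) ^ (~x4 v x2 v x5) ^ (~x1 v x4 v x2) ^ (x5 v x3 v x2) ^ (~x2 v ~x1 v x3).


Clause lengths: 3, 3, 3, 3, 3, 3.
Sum = 3 + 3 + 3 + 3 + 3 + 3 = 18.

18


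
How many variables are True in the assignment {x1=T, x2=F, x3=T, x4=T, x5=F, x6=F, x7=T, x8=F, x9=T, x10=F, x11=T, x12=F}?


The weight is the number of variables assigned True.
True variables: x1, x3, x4, x7, x9, x11.
Weight = 6.

6


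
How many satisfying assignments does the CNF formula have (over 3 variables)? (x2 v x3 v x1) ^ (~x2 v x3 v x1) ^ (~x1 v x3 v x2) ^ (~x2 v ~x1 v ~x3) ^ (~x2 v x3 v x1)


Enumerate all 8 truth assignments over 3 variables.
Test each against every clause.
Satisfying assignments found: 4.

4


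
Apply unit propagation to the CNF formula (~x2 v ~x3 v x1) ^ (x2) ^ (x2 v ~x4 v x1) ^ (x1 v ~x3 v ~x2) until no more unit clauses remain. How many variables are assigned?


Unit propagation repeatedly assigns the literal in any unit clause, then simplifies.
Assignments in order: x2 = T.
No further unit clauses remain.
Total variables assigned = 1.

1


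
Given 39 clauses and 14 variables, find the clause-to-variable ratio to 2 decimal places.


Clause-to-variable ratio = clauses / variables.
39 / 14 = 2.79.

2.79


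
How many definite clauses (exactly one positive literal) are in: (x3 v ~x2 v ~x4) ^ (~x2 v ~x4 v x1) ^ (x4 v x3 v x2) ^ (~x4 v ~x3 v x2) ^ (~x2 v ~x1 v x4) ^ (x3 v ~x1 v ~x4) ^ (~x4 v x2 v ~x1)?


A definite clause has exactly one positive literal.
Clause 1: 1 positive -> definite
Clause 2: 1 positive -> definite
Clause 3: 3 positive -> not definite
Clause 4: 1 positive -> definite
Clause 5: 1 positive -> definite
Clause 6: 1 positive -> definite
Clause 7: 1 positive -> definite
Definite clause count = 6.

6


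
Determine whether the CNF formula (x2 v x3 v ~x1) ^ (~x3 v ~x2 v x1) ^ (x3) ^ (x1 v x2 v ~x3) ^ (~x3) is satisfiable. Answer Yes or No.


Check all 8 possible truth assignments.
Number of satisfying assignments found: 0.
The formula is unsatisfiable.

No


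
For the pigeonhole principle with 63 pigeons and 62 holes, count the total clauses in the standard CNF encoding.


The PHP encoding has two parts:
1) At-least-one-hole clauses: 63 (one per pigeon, each with 62 literals).
2) At-most-one-pigeon-per-hole clauses: 62 holes * C(63,2) = 62 * 1953 = 121086.
Total clauses = 63 + 121086 = 121149.

121149


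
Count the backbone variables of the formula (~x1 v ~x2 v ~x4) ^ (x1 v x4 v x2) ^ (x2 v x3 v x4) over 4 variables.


Find all satisfying assignments: 11 model(s).
Check which variables have the same value in every model.
No variable is fixed across all models.
Backbone size = 0.

0


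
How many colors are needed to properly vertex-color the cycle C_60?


A cycle on an even number of vertices is bipartite: alternate two colors around the cycle.
Since 60 is even, two colors suffice, and at least two are needed because the graph has edges.
Chromatic number = 2.

2


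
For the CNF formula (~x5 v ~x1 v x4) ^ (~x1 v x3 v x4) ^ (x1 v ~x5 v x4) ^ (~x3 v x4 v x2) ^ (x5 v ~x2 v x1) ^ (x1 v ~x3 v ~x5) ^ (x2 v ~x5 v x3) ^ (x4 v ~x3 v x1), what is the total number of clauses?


Each group enclosed in parentheses joined by ^ is one clause.
Counting the conjuncts: 8 clauses.

8


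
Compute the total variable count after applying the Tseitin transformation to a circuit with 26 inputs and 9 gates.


The Tseitin transformation introduces one auxiliary variable per gate.
Total variables = inputs + gates = 26 + 9 = 35.

35


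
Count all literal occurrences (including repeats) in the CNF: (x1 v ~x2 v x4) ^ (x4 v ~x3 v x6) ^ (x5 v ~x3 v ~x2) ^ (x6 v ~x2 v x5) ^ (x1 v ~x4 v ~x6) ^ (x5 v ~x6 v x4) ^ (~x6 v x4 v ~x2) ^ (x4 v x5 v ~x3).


Clause lengths: 3, 3, 3, 3, 3, 3, 3, 3.
Sum = 3 + 3 + 3 + 3 + 3 + 3 + 3 + 3 = 24.

24


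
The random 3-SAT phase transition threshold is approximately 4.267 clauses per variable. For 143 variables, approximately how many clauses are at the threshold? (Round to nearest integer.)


The 3-SAT phase transition occurs at approximately 4.267 clauses per variable.
m = 4.267 * 143 = 610.181.
Rounded to nearest integer: 610.

610


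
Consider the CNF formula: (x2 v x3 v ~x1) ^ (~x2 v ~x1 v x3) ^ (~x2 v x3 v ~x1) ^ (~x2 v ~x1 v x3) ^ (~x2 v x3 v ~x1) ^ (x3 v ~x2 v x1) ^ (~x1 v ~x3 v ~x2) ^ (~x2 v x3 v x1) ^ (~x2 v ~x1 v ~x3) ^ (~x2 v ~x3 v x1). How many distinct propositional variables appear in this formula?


Identify each distinct variable in the formula.
Variables found: x1, x2, x3.
Total distinct variables = 3.

3


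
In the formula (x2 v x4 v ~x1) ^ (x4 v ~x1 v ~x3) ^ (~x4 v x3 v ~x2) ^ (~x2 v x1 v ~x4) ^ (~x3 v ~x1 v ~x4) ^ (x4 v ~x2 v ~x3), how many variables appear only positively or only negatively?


A pure literal appears in only one polarity across all clauses.
No pure literals found.
Count = 0.

0


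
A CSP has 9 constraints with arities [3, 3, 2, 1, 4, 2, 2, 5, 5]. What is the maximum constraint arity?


The arities are: 3, 3, 2, 1, 4, 2, 2, 5, 5.
Scan for the maximum value.
Maximum arity = 5.

5


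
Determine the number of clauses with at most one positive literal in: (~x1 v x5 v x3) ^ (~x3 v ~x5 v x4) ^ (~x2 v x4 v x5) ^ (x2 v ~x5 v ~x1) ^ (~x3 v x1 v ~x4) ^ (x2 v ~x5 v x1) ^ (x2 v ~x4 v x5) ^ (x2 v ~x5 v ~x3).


A Horn clause has at most one positive literal.
Clause 1: 2 positive lit(s) -> not Horn
Clause 2: 1 positive lit(s) -> Horn
Clause 3: 2 positive lit(s) -> not Horn
Clause 4: 1 positive lit(s) -> Horn
Clause 5: 1 positive lit(s) -> Horn
Clause 6: 2 positive lit(s) -> not Horn
Clause 7: 2 positive lit(s) -> not Horn
Clause 8: 1 positive lit(s) -> Horn
Total Horn clauses = 4.

4


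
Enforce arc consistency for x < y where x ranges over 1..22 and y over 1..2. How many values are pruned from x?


For the constraint x < y, x needs a supporting value in y's domain.
x can be at most 1 (one less than y's maximum).
Valid x values from domain: 1 out of 22.
Pruned = 22 - 1 = 21.

21


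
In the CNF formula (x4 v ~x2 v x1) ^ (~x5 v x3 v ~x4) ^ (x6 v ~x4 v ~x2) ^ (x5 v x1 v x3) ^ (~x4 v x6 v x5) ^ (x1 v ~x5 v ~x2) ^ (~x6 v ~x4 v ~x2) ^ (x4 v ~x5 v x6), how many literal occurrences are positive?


Scan each clause for unnegated literals.
Clause 1: 2 positive; Clause 2: 1 positive; Clause 3: 1 positive; Clause 4: 3 positive; Clause 5: 2 positive; Clause 6: 1 positive; Clause 7: 0 positive; Clause 8: 2 positive.
Total positive literal occurrences = 12.

12


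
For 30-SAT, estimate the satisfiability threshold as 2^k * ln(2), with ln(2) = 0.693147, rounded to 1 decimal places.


Using the asymptotic formula: threshold ~ 2^k * ln(2).
2^30 = 1073741824.
1073741824 * 0.693147 = 744260924.1.

744260924.1


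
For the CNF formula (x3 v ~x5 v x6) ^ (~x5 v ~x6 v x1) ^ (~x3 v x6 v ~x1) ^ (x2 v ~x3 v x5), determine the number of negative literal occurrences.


Scan each clause for negated literals.
Clause 1: 1 negative; Clause 2: 2 negative; Clause 3: 2 negative; Clause 4: 1 negative.
Total negative literal occurrences = 6.

6


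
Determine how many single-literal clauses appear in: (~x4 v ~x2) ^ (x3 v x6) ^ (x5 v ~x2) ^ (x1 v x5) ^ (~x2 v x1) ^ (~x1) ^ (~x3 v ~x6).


A unit clause contains exactly one literal.
Unit clauses found: (~x1).
Count = 1.

1


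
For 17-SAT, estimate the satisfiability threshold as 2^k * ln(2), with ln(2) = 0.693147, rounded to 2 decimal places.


Using the asymptotic formula: threshold ~ 2^k * ln(2).
2^17 = 131072.
131072 * 0.693147 = 90852.16.

90852.16


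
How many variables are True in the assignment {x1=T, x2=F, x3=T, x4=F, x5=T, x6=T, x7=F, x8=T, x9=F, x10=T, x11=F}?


The weight is the number of variables assigned True.
True variables: x1, x3, x5, x6, x8, x10.
Weight = 6.

6


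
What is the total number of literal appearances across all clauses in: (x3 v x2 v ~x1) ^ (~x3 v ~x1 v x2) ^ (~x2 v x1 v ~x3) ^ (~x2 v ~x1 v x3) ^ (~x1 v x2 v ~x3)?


Clause lengths: 3, 3, 3, 3, 3.
Sum = 3 + 3 + 3 + 3 + 3 = 15.

15


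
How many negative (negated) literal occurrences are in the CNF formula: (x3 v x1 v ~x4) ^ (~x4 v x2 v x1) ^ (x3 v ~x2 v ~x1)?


Scan each clause for negated literals.
Clause 1: 1 negative; Clause 2: 1 negative; Clause 3: 2 negative.
Total negative literal occurrences = 4.

4


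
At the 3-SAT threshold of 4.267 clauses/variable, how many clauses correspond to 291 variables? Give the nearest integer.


The 3-SAT phase transition occurs at approximately 4.267 clauses per variable.
m = 4.267 * 291 = 1241.697.
Rounded to nearest integer: 1242.

1242


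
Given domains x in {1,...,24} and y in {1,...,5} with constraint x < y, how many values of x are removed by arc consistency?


For the constraint x < y, x needs a supporting value in y's domain.
x can be at most 4 (one less than y's maximum).
Valid x values from domain: 4 out of 24.
Pruned = 24 - 4 = 20.

20


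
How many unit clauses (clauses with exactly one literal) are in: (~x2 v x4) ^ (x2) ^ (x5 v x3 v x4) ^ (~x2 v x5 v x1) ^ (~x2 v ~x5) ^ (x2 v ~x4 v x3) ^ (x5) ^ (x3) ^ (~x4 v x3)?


A unit clause contains exactly one literal.
Unit clauses found: (x2), (x5), (x3).
Count = 3.

3


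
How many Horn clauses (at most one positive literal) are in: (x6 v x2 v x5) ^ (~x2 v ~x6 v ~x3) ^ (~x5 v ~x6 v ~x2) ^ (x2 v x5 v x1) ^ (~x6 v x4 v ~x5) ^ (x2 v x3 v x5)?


A Horn clause has at most one positive literal.
Clause 1: 3 positive lit(s) -> not Horn
Clause 2: 0 positive lit(s) -> Horn
Clause 3: 0 positive lit(s) -> Horn
Clause 4: 3 positive lit(s) -> not Horn
Clause 5: 1 positive lit(s) -> Horn
Clause 6: 3 positive lit(s) -> not Horn
Total Horn clauses = 3.

3


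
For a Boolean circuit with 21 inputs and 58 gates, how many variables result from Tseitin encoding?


The Tseitin transformation introduces one auxiliary variable per gate.
Total variables = inputs + gates = 21 + 58 = 79.

79


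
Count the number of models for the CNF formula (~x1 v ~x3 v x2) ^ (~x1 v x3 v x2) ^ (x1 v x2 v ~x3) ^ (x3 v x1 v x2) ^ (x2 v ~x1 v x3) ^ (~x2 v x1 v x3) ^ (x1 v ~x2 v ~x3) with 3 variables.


Enumerate all 8 truth assignments over 3 variables.
Test each against every clause.
Satisfying assignments found: 2.

2


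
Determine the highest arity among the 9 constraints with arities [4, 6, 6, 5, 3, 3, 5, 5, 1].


The arities are: 4, 6, 6, 5, 3, 3, 5, 5, 1.
Scan for the maximum value.
Maximum arity = 6.

6


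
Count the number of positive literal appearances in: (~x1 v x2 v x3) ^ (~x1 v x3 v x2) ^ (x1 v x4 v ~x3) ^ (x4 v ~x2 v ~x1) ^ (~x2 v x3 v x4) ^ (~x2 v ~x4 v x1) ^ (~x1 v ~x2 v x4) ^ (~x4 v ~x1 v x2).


Scan each clause for unnegated literals.
Clause 1: 2 positive; Clause 2: 2 positive; Clause 3: 2 positive; Clause 4: 1 positive; Clause 5: 2 positive; Clause 6: 1 positive; Clause 7: 1 positive; Clause 8: 1 positive.
Total positive literal occurrences = 12.

12


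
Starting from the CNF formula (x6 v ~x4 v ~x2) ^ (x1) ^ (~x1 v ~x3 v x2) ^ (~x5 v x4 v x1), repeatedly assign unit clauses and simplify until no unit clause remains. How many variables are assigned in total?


Unit propagation repeatedly assigns the literal in any unit clause, then simplifies.
Assignments in order: x1 = T.
No further unit clauses remain.
Total variables assigned = 1.

1


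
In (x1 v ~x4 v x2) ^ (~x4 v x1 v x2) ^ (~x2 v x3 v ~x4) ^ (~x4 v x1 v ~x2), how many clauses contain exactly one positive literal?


A definite clause has exactly one positive literal.
Clause 1: 2 positive -> not definite
Clause 2: 2 positive -> not definite
Clause 3: 1 positive -> definite
Clause 4: 1 positive -> definite
Definite clause count = 2.

2


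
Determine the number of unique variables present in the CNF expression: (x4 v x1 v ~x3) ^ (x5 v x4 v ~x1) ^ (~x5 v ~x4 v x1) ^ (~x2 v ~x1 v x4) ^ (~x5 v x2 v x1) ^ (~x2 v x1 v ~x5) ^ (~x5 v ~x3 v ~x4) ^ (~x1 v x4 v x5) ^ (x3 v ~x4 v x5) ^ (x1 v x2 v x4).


Identify each distinct variable in the formula.
Variables found: x1, x2, x3, x4, x5.
Total distinct variables = 5.

5


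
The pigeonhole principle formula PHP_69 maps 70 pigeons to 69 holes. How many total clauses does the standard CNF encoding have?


The PHP encoding has two parts:
1) At-least-one-hole clauses: 70 (one per pigeon, each with 69 literals).
2) At-most-one-pigeon-per-hole clauses: 69 holes * C(70,2) = 69 * 2415 = 166635.
Total clauses = 70 + 166635 = 166705.

166705


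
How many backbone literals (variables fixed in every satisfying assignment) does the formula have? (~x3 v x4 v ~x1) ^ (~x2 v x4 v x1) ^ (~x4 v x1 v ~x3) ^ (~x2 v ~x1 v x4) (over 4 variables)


Find all satisfying assignments: 9 model(s).
Check which variables have the same value in every model.
No variable is fixed across all models.
Backbone size = 0.

0


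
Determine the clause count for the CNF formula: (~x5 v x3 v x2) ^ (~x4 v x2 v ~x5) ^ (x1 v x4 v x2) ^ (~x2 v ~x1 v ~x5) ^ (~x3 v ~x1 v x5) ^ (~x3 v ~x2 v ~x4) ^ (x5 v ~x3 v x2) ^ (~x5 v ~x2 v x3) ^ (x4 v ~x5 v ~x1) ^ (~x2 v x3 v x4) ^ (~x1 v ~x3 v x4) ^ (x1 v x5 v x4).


Each group enclosed in parentheses joined by ^ is one clause.
Counting the conjuncts: 12 clauses.

12


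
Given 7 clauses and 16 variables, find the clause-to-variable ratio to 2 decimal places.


Clause-to-variable ratio = clauses / variables.
7 / 16 = 0.44.

0.44


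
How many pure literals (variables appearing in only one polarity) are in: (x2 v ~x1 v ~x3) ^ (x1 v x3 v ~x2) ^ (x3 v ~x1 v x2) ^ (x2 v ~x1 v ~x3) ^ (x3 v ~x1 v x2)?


A pure literal appears in only one polarity across all clauses.
No pure literals found.
Count = 0.

0


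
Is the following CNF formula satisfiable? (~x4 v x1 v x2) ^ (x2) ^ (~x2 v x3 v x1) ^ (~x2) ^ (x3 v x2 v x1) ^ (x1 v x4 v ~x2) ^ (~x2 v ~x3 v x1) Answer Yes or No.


Check all 16 possible truth assignments.
Number of satisfying assignments found: 0.
The formula is unsatisfiable.

No


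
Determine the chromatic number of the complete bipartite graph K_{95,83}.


K_{95,83} is bipartite by definition: the two parts are independent sets, with every edge crossing between them.
Color all vertices in one part with color 1 and all vertices in the other part with color 2.
Since the graph has at least one edge, one color does not suffice.
Chromatic number = 2.

2


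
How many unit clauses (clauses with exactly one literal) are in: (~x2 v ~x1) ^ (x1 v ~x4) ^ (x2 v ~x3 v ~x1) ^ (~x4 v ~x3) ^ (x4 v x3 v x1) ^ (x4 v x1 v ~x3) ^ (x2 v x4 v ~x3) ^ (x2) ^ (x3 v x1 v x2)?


A unit clause contains exactly one literal.
Unit clauses found: (x2).
Count = 1.

1


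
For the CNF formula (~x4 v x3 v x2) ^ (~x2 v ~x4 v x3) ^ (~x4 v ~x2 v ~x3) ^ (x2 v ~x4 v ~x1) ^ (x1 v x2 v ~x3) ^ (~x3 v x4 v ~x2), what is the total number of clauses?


Each group enclosed in parentheses joined by ^ is one clause.
Counting the conjuncts: 6 clauses.

6


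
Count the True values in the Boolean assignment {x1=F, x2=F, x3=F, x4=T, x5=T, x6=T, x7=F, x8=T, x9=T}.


The weight is the number of variables assigned True.
True variables: x4, x5, x6, x8, x9.
Weight = 5.

5


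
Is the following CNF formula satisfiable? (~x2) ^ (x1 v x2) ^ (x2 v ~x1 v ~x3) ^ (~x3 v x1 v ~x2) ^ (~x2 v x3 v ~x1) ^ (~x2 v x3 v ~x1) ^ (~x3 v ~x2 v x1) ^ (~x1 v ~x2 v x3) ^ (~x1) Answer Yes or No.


Check all 8 possible truth assignments.
Number of satisfying assignments found: 0.
The formula is unsatisfiable.

No


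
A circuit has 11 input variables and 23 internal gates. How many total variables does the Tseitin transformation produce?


The Tseitin transformation introduces one auxiliary variable per gate.
Total variables = inputs + gates = 11 + 23 = 34.

34


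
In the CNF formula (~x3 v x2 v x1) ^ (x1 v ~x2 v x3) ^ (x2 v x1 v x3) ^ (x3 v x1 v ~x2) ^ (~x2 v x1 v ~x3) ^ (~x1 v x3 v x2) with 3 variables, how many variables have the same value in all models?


Find all satisfying assignments: 3 model(s).
Check which variables have the same value in every model.
Fixed variables: x1=T.
Backbone size = 1.

1


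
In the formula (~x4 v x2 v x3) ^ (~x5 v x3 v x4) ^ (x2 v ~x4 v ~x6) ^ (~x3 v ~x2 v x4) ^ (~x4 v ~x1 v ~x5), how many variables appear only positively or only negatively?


A pure literal appears in only one polarity across all clauses.
Pure literals: x1 (negative only), x5 (negative only), x6 (negative only).
Count = 3.

3


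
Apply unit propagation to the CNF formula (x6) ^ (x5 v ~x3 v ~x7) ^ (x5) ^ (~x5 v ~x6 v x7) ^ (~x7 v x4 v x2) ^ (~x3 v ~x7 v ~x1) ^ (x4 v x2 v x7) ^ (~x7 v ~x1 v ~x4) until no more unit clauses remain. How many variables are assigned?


Unit propagation repeatedly assigns the literal in any unit clause, then simplifies.
Assignments in order: x6 = T, x5 = T, x7 = T.
No further unit clauses remain.
Total variables assigned = 3.

3


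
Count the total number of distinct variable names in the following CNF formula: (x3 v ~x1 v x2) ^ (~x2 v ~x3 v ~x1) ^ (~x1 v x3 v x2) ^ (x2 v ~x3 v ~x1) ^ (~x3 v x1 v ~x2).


Identify each distinct variable in the formula.
Variables found: x1, x2, x3.
Total distinct variables = 3.

3


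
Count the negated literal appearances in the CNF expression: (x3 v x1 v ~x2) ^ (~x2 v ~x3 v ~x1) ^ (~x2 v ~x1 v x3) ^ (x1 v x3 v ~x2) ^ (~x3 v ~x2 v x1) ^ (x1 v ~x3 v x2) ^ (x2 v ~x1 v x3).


Scan each clause for negated literals.
Clause 1: 1 negative; Clause 2: 3 negative; Clause 3: 2 negative; Clause 4: 1 negative; Clause 5: 2 negative; Clause 6: 1 negative; Clause 7: 1 negative.
Total negative literal occurrences = 11.

11


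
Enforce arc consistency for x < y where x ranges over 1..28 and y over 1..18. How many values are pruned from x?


For the constraint x < y, x needs a supporting value in y's domain.
x can be at most 17 (one less than y's maximum).
Valid x values from domain: 17 out of 28.
Pruned = 28 - 17 = 11.

11


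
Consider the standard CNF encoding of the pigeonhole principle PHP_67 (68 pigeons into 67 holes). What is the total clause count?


The PHP encoding has two parts:
1) At-least-one-hole clauses: 68 (one per pigeon, each with 67 literals).
2) At-most-one-pigeon-per-hole clauses: 67 holes * C(68,2) = 67 * 2278 = 152626.
Total clauses = 68 + 152626 = 152694.

152694


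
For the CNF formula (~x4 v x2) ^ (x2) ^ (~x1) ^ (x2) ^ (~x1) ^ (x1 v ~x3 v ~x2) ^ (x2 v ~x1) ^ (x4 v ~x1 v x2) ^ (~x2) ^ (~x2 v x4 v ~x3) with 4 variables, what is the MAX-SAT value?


Enumerate all 16 truth assignments.
For each, count how many of the 10 clauses are satisfied.
The formula is not fully satisfiable, so the maximum is below 10.
Maximum simultaneously satisfiable clauses = 9.

9


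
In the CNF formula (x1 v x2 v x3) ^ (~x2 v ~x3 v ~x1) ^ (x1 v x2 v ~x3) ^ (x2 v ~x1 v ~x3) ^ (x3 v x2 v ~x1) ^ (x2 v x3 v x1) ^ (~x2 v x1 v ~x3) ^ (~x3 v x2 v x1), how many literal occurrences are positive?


Scan each clause for unnegated literals.
Clause 1: 3 positive; Clause 2: 0 positive; Clause 3: 2 positive; Clause 4: 1 positive; Clause 5: 2 positive; Clause 6: 3 positive; Clause 7: 1 positive; Clause 8: 2 positive.
Total positive literal occurrences = 14.

14


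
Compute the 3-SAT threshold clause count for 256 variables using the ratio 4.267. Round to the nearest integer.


The 3-SAT phase transition occurs at approximately 4.267 clauses per variable.
m = 4.267 * 256 = 1092.352.
Rounded to nearest integer: 1092.

1092


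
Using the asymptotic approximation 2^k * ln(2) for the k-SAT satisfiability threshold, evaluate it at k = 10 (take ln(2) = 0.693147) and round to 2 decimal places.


Using the asymptotic formula: threshold ~ 2^k * ln(2).
2^10 = 1024.
1024 * 0.693147 = 709.78.

709.78


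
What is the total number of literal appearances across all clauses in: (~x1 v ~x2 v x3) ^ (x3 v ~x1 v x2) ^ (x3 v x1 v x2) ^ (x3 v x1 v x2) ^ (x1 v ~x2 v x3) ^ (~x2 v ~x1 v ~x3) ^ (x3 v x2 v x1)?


Clause lengths: 3, 3, 3, 3, 3, 3, 3.
Sum = 3 + 3 + 3 + 3 + 3 + 3 + 3 = 21.

21


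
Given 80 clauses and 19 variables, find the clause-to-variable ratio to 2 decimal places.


Clause-to-variable ratio = clauses / variables.
80 / 19 = 4.21.

4.21


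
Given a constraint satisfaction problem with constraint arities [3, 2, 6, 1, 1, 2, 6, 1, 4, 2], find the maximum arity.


The arities are: 3, 2, 6, 1, 1, 2, 6, 1, 4, 2.
Scan for the maximum value.
Maximum arity = 6.

6


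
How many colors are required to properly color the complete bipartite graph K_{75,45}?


K_{75,45} is bipartite by definition: the two parts are independent sets, with every edge crossing between them.
Color all vertices in one part with color 1 and all vertices in the other part with color 2.
Since the graph has at least one edge, one color does not suffice.
Chromatic number = 2.

2


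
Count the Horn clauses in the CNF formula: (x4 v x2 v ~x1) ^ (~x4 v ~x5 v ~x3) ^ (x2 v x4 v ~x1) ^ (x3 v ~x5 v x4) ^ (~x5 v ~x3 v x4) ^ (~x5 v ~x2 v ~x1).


A Horn clause has at most one positive literal.
Clause 1: 2 positive lit(s) -> not Horn
Clause 2: 0 positive lit(s) -> Horn
Clause 3: 2 positive lit(s) -> not Horn
Clause 4: 2 positive lit(s) -> not Horn
Clause 5: 1 positive lit(s) -> Horn
Clause 6: 0 positive lit(s) -> Horn
Total Horn clauses = 3.

3


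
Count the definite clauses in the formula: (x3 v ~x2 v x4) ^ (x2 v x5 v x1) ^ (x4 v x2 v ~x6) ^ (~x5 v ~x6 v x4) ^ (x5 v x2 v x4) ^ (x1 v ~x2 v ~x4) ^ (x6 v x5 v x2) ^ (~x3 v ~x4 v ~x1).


A definite clause has exactly one positive literal.
Clause 1: 2 positive -> not definite
Clause 2: 3 positive -> not definite
Clause 3: 2 positive -> not definite
Clause 4: 1 positive -> definite
Clause 5: 3 positive -> not definite
Clause 6: 1 positive -> definite
Clause 7: 3 positive -> not definite
Clause 8: 0 positive -> not definite
Definite clause count = 2.

2


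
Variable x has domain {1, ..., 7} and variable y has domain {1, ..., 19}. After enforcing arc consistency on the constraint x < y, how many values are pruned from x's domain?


For the constraint x < y, x needs a supporting value in y's domain.
x can be at most 18 (one less than y's maximum).
Valid x values from domain: 7 out of 7.
Pruned = 7 - 7 = 0.

0


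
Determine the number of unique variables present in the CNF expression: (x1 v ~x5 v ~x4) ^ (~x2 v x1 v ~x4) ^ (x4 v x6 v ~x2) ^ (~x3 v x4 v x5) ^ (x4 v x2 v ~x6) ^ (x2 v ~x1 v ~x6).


Identify each distinct variable in the formula.
Variables found: x1, x2, x3, x4, x5, x6.
Total distinct variables = 6.

6


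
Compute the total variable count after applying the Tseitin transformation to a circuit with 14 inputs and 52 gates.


The Tseitin transformation introduces one auxiliary variable per gate.
Total variables = inputs + gates = 14 + 52 = 66.

66


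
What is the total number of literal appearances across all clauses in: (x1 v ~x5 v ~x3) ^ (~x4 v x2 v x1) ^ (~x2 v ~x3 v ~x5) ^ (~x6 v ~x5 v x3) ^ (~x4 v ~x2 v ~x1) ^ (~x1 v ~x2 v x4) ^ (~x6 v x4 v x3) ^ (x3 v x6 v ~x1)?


Clause lengths: 3, 3, 3, 3, 3, 3, 3, 3.
Sum = 3 + 3 + 3 + 3 + 3 + 3 + 3 + 3 = 24.

24


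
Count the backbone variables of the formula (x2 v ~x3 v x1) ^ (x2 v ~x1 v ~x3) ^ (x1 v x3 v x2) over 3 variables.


Find all satisfying assignments: 5 model(s).
Check which variables have the same value in every model.
No variable is fixed across all models.
Backbone size = 0.

0


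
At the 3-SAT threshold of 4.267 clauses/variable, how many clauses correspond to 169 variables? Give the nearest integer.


The 3-SAT phase transition occurs at approximately 4.267 clauses per variable.
m = 4.267 * 169 = 721.123.
Rounded to nearest integer: 721.

721


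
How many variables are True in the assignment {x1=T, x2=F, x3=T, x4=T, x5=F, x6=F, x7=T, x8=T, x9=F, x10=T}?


The weight is the number of variables assigned True.
True variables: x1, x3, x4, x7, x8, x10.
Weight = 6.

6


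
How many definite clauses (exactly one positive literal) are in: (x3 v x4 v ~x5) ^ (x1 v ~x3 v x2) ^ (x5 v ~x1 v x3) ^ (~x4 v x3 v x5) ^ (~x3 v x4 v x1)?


A definite clause has exactly one positive literal.
Clause 1: 2 positive -> not definite
Clause 2: 2 positive -> not definite
Clause 3: 2 positive -> not definite
Clause 4: 2 positive -> not definite
Clause 5: 2 positive -> not definite
Definite clause count = 0.

0


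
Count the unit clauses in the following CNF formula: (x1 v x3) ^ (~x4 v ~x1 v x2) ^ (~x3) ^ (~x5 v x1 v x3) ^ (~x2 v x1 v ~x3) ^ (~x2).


A unit clause contains exactly one literal.
Unit clauses found: (~x3), (~x2).
Count = 2.

2


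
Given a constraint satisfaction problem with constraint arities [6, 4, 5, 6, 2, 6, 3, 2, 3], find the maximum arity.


The arities are: 6, 4, 5, 6, 2, 6, 3, 2, 3.
Scan for the maximum value.
Maximum arity = 6.

6


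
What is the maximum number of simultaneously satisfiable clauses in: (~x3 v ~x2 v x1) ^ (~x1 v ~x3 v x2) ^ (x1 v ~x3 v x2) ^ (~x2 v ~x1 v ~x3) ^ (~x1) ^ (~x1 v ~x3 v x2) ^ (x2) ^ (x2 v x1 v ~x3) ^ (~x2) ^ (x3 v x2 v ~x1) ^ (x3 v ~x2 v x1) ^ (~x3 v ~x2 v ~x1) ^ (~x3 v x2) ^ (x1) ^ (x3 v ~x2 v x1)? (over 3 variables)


Enumerate all 8 truth assignments.
For each, count how many of the 15 clauses are satisfied.
The formula is not fully satisfiable, so the maximum is below 15.
Maximum simultaneously satisfiable clauses = 13.

13


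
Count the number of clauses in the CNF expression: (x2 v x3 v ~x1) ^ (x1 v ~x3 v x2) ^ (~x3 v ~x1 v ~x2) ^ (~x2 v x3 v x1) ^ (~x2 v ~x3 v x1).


Each group enclosed in parentheses joined by ^ is one clause.
Counting the conjuncts: 5 clauses.

5


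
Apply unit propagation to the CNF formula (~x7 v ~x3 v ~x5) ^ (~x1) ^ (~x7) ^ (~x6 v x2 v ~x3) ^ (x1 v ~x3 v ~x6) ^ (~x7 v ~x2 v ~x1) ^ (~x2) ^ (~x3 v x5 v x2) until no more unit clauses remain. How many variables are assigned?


Unit propagation repeatedly assigns the literal in any unit clause, then simplifies.
Assignments in order: x1 = F, x7 = F, x2 = F.
No further unit clauses remain.
Total variables assigned = 3.

3


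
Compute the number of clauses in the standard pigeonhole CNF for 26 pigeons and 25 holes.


The PHP encoding has two parts:
1) At-least-one-hole clauses: 26 (one per pigeon, each with 25 literals).
2) At-most-one-pigeon-per-hole clauses: 25 holes * C(26,2) = 25 * 325 = 8125.
Total clauses = 26 + 8125 = 8151.

8151


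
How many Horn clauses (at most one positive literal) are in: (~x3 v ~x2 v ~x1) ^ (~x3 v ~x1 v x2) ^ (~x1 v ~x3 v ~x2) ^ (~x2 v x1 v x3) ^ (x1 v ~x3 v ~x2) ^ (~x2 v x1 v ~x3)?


A Horn clause has at most one positive literal.
Clause 1: 0 positive lit(s) -> Horn
Clause 2: 1 positive lit(s) -> Horn
Clause 3: 0 positive lit(s) -> Horn
Clause 4: 2 positive lit(s) -> not Horn
Clause 5: 1 positive lit(s) -> Horn
Clause 6: 1 positive lit(s) -> Horn
Total Horn clauses = 5.

5


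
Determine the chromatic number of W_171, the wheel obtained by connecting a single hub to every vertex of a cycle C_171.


W_171 consists of the cycle C_171 together with a hub vertex adjacent to every cycle vertex.
The cycle C_171 needs 3 colors (odd cycle -> 3).
The hub is adjacent to every cycle vertex, so it must receive a new color distinct from all of them.
Chromatic number = 3 + 1 = 4.

4


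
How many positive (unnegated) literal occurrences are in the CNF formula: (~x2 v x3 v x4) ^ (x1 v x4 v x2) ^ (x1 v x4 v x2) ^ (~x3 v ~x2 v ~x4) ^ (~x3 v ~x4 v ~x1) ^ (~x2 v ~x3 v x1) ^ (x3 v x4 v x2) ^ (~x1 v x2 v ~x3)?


Scan each clause for unnegated literals.
Clause 1: 2 positive; Clause 2: 3 positive; Clause 3: 3 positive; Clause 4: 0 positive; Clause 5: 0 positive; Clause 6: 1 positive; Clause 7: 3 positive; Clause 8: 1 positive.
Total positive literal occurrences = 13.

13


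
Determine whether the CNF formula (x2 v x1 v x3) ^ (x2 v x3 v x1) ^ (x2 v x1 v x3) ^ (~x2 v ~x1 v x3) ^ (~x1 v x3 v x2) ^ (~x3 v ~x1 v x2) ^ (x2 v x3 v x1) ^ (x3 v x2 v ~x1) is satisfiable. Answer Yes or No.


Check all 8 possible truth assignments.
Number of satisfying assignments found: 4.
The formula is satisfiable.

Yes


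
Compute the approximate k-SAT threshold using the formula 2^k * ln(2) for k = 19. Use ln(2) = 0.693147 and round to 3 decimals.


Using the asymptotic formula: threshold ~ 2^k * ln(2).
2^19 = 524288.
524288 * 0.693147 = 363408.654.

363408.654


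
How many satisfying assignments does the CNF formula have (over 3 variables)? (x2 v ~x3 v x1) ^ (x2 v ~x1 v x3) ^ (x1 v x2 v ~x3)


Enumerate all 8 truth assignments over 3 variables.
Test each against every clause.
Satisfying assignments found: 6.

6


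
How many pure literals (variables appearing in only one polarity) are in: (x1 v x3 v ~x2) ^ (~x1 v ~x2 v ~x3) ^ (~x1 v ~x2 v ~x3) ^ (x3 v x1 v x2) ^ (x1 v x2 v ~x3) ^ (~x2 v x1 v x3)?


A pure literal appears in only one polarity across all clauses.
No pure literals found.
Count = 0.

0


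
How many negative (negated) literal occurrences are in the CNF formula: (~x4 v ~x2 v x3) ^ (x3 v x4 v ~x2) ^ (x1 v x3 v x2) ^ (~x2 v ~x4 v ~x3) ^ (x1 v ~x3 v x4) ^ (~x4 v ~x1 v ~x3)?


Scan each clause for negated literals.
Clause 1: 2 negative; Clause 2: 1 negative; Clause 3: 0 negative; Clause 4: 3 negative; Clause 5: 1 negative; Clause 6: 3 negative.
Total negative literal occurrences = 10.

10


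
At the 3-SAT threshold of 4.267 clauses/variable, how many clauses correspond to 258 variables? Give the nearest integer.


The 3-SAT phase transition occurs at approximately 4.267 clauses per variable.
m = 4.267 * 258 = 1100.886.
Rounded to nearest integer: 1101.

1101


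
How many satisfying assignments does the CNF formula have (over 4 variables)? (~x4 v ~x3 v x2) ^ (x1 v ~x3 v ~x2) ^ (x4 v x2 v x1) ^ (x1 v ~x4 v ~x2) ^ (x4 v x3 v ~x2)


Enumerate all 16 truth assignments over 4 variables.
Test each against every clause.
Satisfying assignments found: 7.

7


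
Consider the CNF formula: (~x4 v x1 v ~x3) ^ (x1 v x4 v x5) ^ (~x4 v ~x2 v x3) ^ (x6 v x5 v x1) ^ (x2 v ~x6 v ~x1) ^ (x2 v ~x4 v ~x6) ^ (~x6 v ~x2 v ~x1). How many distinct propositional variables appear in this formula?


Identify each distinct variable in the formula.
Variables found: x1, x2, x3, x4, x5, x6.
Total distinct variables = 6.

6


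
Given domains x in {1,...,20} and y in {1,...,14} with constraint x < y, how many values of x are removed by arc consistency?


For the constraint x < y, x needs a supporting value in y's domain.
x can be at most 13 (one less than y's maximum).
Valid x values from domain: 13 out of 20.
Pruned = 20 - 13 = 7.

7


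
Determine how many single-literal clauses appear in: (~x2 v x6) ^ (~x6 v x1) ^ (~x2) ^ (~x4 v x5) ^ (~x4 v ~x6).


A unit clause contains exactly one literal.
Unit clauses found: (~x2).
Count = 1.

1
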